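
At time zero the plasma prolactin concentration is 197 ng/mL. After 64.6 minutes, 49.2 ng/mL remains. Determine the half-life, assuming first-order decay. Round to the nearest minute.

32 minutes

A/A₀ = 49.2/197 ≈ 0.24975.
n = log₂(4.0041) ≈ 2.0015 half-lives elapsed in 64.6 minutes.
t½ = 64.6/2.0015 ≈ 32.276 minutes.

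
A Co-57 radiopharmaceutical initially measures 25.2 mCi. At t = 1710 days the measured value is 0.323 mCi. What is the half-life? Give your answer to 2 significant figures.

A/A₀ = 0.323/25.2 ≈ 0.012817.
n = log₂(78.019) ≈ 6.2857 half-lives elapsed in 1710 days.
t½ = 1710/6.2857 ≈ 272.04 days.

270 days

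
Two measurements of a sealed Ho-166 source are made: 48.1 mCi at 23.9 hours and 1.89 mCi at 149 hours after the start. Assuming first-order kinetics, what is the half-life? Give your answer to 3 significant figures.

Over Δt = 149 − 23.9 = 125.1 hours, the level fell by a factor of 48.1/1.89 ≈ 25.45.
n = log₂(25.45) ≈ 4.6696 half-lives, so t½ = 125.1/4.6696 ≈ 26.79 hours.

26.8 hours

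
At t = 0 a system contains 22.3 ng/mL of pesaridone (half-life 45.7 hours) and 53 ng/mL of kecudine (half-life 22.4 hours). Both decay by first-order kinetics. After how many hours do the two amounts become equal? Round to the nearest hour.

55 hours

Set 22.3·(1/2)^(t/45.7) = 53·(1/2)^(t/22.4).
Taking log₂: log₂(22.3/53) = t·(1/45.7 − 1/22.4).
log₂(0.42075) = -1.2489; 1/45.7 − 1/22.4 = -0.022761.
t = -1.2489 / -0.022761 ≈ 54.872 hours.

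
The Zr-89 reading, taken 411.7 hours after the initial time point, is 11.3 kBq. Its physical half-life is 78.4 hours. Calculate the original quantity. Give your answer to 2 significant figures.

Number of half-lives elapsed: n = 411.7/78.4 ≈ 5.2513.
A₀ = A × 2^n = 11.3 × 2^5.2513 = 11.3 × 38.088 ≈ 430.4 kBq.

430 kBq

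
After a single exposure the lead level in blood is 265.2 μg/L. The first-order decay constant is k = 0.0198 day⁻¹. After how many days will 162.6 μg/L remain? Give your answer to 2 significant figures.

t½ = ln 2 / k = 0.69315 / 0.0198 ≈ 35.007 days.
Fraction remaining = 162.6/265.2 ≈ 0.61312.
n = log₂(265.2/162.6) = ln(1.631)/ln 2 ≈ 0.70575 half-lives.
t = n × t½ = 0.70575 × 35.007 ≈ 24.707 days.

25 days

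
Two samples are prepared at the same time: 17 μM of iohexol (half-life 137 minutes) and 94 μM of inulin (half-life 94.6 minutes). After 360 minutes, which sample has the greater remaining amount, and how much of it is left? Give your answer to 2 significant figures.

iohexol: 17 × (1/2)^2.6277 ≈ 2.7506 μM.
inulin: 94 × (1/2)^3.8055 ≈ 6.7229 μM.
Inulin has more remaining, at ≈ 6.7229 μM.

inulin, 6.7 μM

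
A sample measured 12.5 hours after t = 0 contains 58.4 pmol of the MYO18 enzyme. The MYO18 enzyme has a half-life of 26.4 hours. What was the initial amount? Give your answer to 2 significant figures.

Number of half-lives elapsed: n = 12.5/26.4 ≈ 0.47348.
A₀ = A × 2^n = 58.4 × 2^0.47348 = 58.4 × 1.3885 ≈ 81.086 pmol.

81 pmol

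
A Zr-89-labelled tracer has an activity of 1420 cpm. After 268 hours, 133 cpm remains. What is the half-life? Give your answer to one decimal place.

A/A₀ = 133/1420 ≈ 0.093662.
n = log₂(10.677) ≈ 3.4164 half-lives elapsed in 268 hours.
t½ = 268/3.4164 ≈ 78.445 hours.

78.4 hours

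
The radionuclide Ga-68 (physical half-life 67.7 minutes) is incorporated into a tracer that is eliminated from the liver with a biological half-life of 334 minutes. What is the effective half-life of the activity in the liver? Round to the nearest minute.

1/t_eff = 1/t_phys + 1/t_biol = 1/67.7 + 1/334 = 0.017765 per minute.
t_eff = 67.7 × 334 / (67.7 + 334) ≈ 56.29 minutes.

56 minutes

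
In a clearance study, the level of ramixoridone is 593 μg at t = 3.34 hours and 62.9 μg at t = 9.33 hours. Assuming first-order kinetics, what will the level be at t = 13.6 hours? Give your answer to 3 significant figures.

12.7 μg

Over Δt = 9.33 − 3.34 = 5.99 hours, the level fell by a factor of 593/62.9 ≈ 9.4277.
n = log₂(9.4277) ≈ 3.2369 half-lives, so t½ = 5.99/3.2369 ≈ 1.8505 hours.
From t = 9.33 to t = 13.6: 62.9 × (1/2)^((13.6−9.33)/1.8505) ≈ 12.707 μg.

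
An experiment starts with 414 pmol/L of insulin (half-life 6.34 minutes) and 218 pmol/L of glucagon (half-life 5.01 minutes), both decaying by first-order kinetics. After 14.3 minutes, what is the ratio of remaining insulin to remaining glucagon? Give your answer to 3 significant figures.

insulin: 414 × (1/2)^(14.3/6.34) = 414 × (1/2)^2.2555 ≈ 86.7 pmol/L.
glucagon: 218 × (1/2)^(14.3/5.01) = 218 × (1/2)^2.8543 ≈ 30.146 pmol/L.
Ratio ≈ 86.7 / 30.146 ≈ 2.876.

2.88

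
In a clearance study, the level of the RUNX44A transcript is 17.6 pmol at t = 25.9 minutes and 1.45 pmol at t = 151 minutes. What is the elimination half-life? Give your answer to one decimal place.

Over Δt = 151 − 25.9 = 125.1 minutes, the level fell by a factor of 17.6/1.45 ≈ 12.138.
n = log₂(12.138) ≈ 3.6015 half-lives, so t½ = 125.1/3.6015 ≈ 34.736 minutes.

34.7 minutes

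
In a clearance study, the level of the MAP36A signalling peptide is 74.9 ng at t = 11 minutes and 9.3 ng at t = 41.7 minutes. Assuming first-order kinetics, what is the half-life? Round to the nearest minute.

10 minutes

Over Δt = 41.7 − 11 = 30.7 minutes, the level fell by a factor of 74.9/9.3 ≈ 8.0538.
n = log₂(8.0538) ≈ 3.0097 half-lives, so t½ = 30.7/3.0097 ≈ 10.2 minutes.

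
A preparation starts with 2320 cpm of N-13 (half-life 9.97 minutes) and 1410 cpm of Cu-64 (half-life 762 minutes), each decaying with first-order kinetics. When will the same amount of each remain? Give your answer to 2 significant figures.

Set 2320·(1/2)^(t/9.97) = 1410·(1/2)^(t/762).
Taking log₂: log₂(2320/1410) = t·(1/9.97 − 1/762).
log₂(1.6454) = 0.71843; 1/9.97 − 1/762 = 0.098989.
t = 0.71843 / 0.098989 ≈ 7.2577 minutes.

7.3 minutes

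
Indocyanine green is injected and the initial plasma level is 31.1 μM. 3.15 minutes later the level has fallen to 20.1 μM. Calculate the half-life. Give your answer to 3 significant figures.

A/A₀ = 20.1/31.1 ≈ 0.6463.
n = log₂(1.5473) ≈ 0.62972 half-lives elapsed in 3.15 minutes.
t½ = 3.15/0.62972 ≈ 5.0022 minutes.

5.00 minutes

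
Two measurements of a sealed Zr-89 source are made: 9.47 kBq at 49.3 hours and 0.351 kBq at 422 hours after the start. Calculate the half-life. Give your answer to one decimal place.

78.4 hours

Over Δt = 422 − 49.3 = 372.7 hours, the level fell by a factor of 9.47/0.351 ≈ 26.98.
n = log₂(26.98) ≈ 4.7538 half-lives, so t½ = 372.7/4.7538 ≈ 78.4 hours.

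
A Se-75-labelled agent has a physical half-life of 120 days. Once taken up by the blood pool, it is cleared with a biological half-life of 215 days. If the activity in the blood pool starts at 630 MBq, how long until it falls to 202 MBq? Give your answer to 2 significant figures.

130 days

1/t_eff = 1/t_phys + 1/t_biol = 1/120 + 1/215 = 0.012984 per day.
t_eff = 120 × 215 / (120 + 215) ≈ 77.015 days.
n = log₂(630/202) ≈ 1.641; t = 1.641 × 77.015 ≈ 126.38 days.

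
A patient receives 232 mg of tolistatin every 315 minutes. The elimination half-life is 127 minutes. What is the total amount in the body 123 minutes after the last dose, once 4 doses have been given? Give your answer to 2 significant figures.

The 4 doses were given 1068, 753, 438, 123 minutes ago.
Total = 232·(1/2)^(1068/127) + 232·(1/2)^(753/127) + 232·(1/2)^(438/127) + 232·(1/2)^(123/127)
      = 0.68233 + 3.8075 + 21.247 + 118.56 ≈ 144.3 mg.

140 mg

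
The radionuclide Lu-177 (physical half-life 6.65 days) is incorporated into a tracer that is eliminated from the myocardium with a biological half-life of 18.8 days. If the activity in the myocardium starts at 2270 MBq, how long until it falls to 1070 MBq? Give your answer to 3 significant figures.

5.33 days

1/t_eff = 1/t_phys + 1/t_biol = 1/6.65 + 1/18.8 = 0.20357 per day.
t_eff = 6.65 × 18.8 / (6.65 + 18.8) ≈ 4.9124 days.
n = log₂(2270/1070) ≈ 1.0851; t = 1.0851 × 4.9124 ≈ 5.3303 days.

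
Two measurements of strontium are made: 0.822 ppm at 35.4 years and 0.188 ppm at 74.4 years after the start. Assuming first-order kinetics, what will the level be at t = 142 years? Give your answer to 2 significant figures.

0.015 ppm

Over Δt = 74.4 − 35.4 = 39 years, the level fell by a factor of 0.822/0.188 ≈ 4.3723.
n = log₂(4.3723) ≈ 2.1284 half-lives, so t½ = 39/2.1284 ≈ 18.324 years.
From t = 74.4 to t = 142: 0.188 × (1/2)^((142−74.4)/18.324) ≈ 0.014574 ppm.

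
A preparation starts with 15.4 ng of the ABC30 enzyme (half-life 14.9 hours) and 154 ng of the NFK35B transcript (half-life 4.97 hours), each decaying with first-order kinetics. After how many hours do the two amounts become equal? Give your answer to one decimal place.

24.8 hours

Set 15.4·(1/2)^(t/14.9) = 154·(1/2)^(t/4.97).
Taking log₂: log₂(15.4/154) = t·(1/14.9 − 1/4.97).
log₂(0.1) = -3.3219; 1/14.9 − 1/4.97 = -0.13409.
t = -3.3219 / -0.13409 ≈ 24.773 hours.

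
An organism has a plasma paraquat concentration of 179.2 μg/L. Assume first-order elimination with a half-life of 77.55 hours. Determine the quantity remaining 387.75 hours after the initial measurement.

5.6 μg/L

Elapsed time is 5 half-lives (387.75/77.55).
Each half-life halves the amount: 179.2 × (1/2)^5 = 179.2/32 = 5.6 μg/L.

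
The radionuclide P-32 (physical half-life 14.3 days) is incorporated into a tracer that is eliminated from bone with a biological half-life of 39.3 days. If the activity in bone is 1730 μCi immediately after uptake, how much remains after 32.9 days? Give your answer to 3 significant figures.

1/t_eff = 1/t_phys + 1/t_biol = 1/14.3 + 1/39.3 = 0.095375 per day.
t_eff = 14.3 × 39.3 / (14.3 + 39.3) ≈ 10.485 days.
Remaining = 1730 × (1/2)^(32.9/10.485) = 1730 × (1/2)^3.1378 ≈ 196.54 μCi.

197 μCi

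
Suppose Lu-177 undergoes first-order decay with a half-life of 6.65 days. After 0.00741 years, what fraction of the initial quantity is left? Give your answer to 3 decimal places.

0.00741 years = 2.70465 days.
n = 2.70465/6.65 ≈ 0.40671 half-lives.
Fraction remaining = (1/2)^0.40671 ≈ 0.75434.

0.754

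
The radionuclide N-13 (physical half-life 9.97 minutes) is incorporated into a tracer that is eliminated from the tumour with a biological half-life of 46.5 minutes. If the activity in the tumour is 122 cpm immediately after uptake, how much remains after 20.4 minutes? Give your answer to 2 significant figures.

1/t_eff = 1/t_phys + 1/t_biol = 1/9.97 + 1/46.5 = 0.12181 per minute.
t_eff = 9.97 × 46.5 / (9.97 + 46.5) ≈ 8.2098 minutes.
Remaining = 122 × (1/2)^(20.4/8.2098) = 122 × (1/2)^2.4848 ≈ 21.794 cpm.

22 cpm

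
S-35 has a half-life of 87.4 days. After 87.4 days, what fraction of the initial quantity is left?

n = 87.4/87.4 ≈ 1 half-life.
Fraction remaining = (1/2)^1 ≈ 0.5.

0.5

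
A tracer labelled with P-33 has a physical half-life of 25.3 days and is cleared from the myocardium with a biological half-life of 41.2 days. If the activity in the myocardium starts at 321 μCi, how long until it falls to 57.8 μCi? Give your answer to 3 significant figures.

38.8 days

1/t_eff = 1/t_phys + 1/t_biol = 1/25.3 + 1/41.2 = 0.063798 per day.
t_eff = 25.3 × 41.2 / (25.3 + 41.2) ≈ 15.675 days.
n = log₂(321/57.8) ≈ 2.4734; t = 2.4734 × 15.675 ≈ 38.77 days.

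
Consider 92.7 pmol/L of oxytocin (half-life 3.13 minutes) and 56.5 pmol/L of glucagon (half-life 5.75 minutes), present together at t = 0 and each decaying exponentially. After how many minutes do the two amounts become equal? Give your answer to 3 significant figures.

Set 92.7·(1/2)^(t/3.13) = 56.5·(1/2)^(t/5.75).
Taking log₂: log₂(92.7/56.5) = t·(1/3.13 − 1/5.75).
log₂(1.6407) = 0.71432; 1/3.13 − 1/5.75 = 0.14558.
t = 0.71432 / 0.14558 ≈ 4.9068 minutes.

4.91 minutes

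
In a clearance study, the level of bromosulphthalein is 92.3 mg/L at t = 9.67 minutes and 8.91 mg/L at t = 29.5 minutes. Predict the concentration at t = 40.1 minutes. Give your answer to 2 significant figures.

Over Δt = 29.5 − 9.67 = 19.83 minutes, the level fell by a factor of 92.3/8.91 ≈ 10.359.
n = log₂(10.359) ≈ 3.3728 half-lives, so t½ = 19.83/3.3728 ≈ 5.8793 minutes.
From t = 29.5 to t = 40.1: 8.91 × (1/2)^((40.1−29.5)/5.8793) ≈ 2.5535 mg/L.

2.6 mg/L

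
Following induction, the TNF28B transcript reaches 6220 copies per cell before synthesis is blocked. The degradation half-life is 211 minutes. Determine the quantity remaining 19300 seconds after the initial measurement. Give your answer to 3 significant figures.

Convert the elapsed time: 19300 seconds = 321.667 minutes.
Number of half-lives: n = 321.667/211 ≈ 1.5245.
Remaining = 6220 × (1/2)^1.5245 = 6220 × 0.3476 ≈ 2162.1 copies per cell.

2160 copies per cell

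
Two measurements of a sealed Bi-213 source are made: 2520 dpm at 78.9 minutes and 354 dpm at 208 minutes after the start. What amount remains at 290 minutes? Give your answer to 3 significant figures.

102 dpm

Over Δt = 208 − 78.9 = 129.1 minutes, the level fell by a factor of 2520/354 ≈ 7.1186.
n = log₂(7.1186) ≈ 2.8316 half-lives, so t½ = 129.1/2.8316 ≈ 45.593 minutes.
From t = 208 to t = 290: 354 × (1/2)^((290−208)/45.593) ≈ 101.76 dpm.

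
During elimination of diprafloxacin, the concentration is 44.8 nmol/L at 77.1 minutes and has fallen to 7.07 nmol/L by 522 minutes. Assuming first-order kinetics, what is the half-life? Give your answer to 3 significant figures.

Over Δt = 522 − 77.1 = 444.9 minutes, the level fell by a factor of 44.8/7.07 ≈ 6.3366.
n = log₂(6.3366) ≈ 2.6637 half-lives, so t½ = 444.9/2.6637 ≈ 167.02 minutes.

167 minutes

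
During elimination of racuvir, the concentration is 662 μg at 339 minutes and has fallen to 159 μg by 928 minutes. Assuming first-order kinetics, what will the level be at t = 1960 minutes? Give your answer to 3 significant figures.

Over Δt = 928 − 339 = 589 minutes, the level fell by a factor of 662/159 ≈ 4.1635.
n = log₂(4.1635) ≈ 2.0578 half-lives, so t½ = 589/2.0578 ≈ 286.23 minutes.
From t = 928 to t = 1960: 159 × (1/2)^((1960−928)/286.23) ≈ 13.062 μg.

13.1 μg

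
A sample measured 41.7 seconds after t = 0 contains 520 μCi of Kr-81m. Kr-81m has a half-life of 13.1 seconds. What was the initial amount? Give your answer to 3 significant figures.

4720 μCi

Number of half-lives elapsed: n = 41.7/13.1 ≈ 3.1832.
A₀ = A × 2^n = 520 × 2^3.1832 = 520 × 9.0832 ≈ 4723.3 μCi.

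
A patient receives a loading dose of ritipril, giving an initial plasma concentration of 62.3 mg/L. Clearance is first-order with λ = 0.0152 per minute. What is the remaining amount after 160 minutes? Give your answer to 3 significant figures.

5.47 mg/L

t½ = ln 2 / λ = 0.69315 / 0.0152 ≈ 45.602 minutes.
Number of half-lives: n = 160/45.602 ≈ 3.5086.
Remaining = 62.3 × (1/2)^3.5086 = 62.3 × 0.087861 ≈ 5.4737 mg/L.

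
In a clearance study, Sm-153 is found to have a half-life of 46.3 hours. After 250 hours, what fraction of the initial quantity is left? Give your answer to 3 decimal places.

n = 250/46.3 ≈ 5.3996 half-lives.
Fraction remaining = (1/2)^5.3996 ≈ 0.02369.

0.024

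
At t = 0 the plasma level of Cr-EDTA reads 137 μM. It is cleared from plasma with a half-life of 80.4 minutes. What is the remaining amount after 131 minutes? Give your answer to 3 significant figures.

44.3 μM

Number of half-lives: n = 131/80.4 ≈ 1.6294.
Remaining = 137 × (1/2)^1.6294 = 137 × 0.32323 ≈ 44.283 μM.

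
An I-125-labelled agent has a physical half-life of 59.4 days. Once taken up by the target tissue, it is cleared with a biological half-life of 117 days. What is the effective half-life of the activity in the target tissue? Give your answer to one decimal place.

39.4 days

1/t_eff = 1/t_phys + 1/t_biol = 1/59.4 + 1/117 = 0.025382 per day.
t_eff = 59.4 × 117 / (59.4 + 117) ≈ 39.398 days.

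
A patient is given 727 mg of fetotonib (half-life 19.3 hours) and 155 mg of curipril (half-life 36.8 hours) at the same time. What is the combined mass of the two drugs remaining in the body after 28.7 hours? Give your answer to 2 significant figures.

350 mg

fetotonib: 727 × (1/2)^(28.7/19.3) = 727 × (1/2)^1.487 ≈ 259.35 mg.
curipril: 155 × (1/2)^(28.7/36.8) = 155 × (1/2)^0.77989 ≈ 90.274 mg.
Total = 259.35 + 90.274 ≈ 349.63 mg.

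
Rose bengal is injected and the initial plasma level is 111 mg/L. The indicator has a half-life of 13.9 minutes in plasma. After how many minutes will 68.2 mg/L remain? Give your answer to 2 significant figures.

Fraction remaining = 68.2/111 ≈ 0.61441.
n = log₂(111/68.2) = ln(1.6276)/ln 2 ≈ 0.70272 half-lives.
t = n × t½ = 0.70272 × 13.9 ≈ 9.7678 minutes.

9.8 minutes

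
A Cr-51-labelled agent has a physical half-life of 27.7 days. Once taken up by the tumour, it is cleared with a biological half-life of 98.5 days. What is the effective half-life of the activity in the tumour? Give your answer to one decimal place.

21.6 days

1/t_eff = 1/t_phys + 1/t_biol = 1/27.7 + 1/98.5 = 0.046253 per day.
t_eff = 27.7 × 98.5 / (27.7 + 98.5) ≈ 21.62 days.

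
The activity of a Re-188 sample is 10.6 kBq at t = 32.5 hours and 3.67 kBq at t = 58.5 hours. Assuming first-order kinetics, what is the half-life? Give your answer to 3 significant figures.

Over Δt = 58.5 − 32.5 = 26 hours, the level fell by a factor of 10.6/3.67 ≈ 2.8883.
n = log₂(2.8883) ≈ 1.5302 half-lives, so t½ = 26/1.5302 ≈ 16.991 hours.

17.0 hours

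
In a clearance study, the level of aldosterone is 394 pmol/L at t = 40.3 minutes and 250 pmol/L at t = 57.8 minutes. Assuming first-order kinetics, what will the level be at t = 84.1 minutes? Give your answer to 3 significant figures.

126 pmol/L

Over Δt = 57.8 − 40.3 = 17.5 minutes, the level fell by a factor of 394/250 ≈ 1.576.
n = log₂(1.576) ≈ 0.65627 half-lives, so t½ = 17.5/0.65627 ≈ 26.666 minutes.
From t = 57.8 to t = 84.1: 250 × (1/2)^((84.1−57.8)/26.666) ≈ 126.19 pmol/L.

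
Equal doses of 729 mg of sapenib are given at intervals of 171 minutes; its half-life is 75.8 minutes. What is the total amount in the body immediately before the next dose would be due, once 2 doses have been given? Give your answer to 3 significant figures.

185 mg

The 2 doses were given 342, 171 minutes ago.
Total = 729·(1/2)^(342/75.8) + 729·(1/2)^(171/75.8)
      = 31.953 + 152.62 ≈ 184.58 mg.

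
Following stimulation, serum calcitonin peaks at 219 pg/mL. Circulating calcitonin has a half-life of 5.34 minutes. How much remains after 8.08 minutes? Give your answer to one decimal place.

76.7 pg/mL

Number of half-lives: n = 8.08/5.34 ≈ 1.5131.
Remaining = 219 × (1/2)^1.5131 = 219 × 0.35036 ≈ 76.728 pg/mL.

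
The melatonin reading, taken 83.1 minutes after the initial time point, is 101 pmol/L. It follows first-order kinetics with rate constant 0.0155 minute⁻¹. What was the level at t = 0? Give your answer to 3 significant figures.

366 pmol/L

t½ = ln 2 / k = 0.69315 / 0.0155 ≈ 44.719 minutes.
Number of half-lives elapsed: n = 83.1/44.719 ≈ 1.8583.
A₀ = A × 2^n = 101 × 2^1.8583 = 101 × 3.6257 ≈ 366.2 pmol/L.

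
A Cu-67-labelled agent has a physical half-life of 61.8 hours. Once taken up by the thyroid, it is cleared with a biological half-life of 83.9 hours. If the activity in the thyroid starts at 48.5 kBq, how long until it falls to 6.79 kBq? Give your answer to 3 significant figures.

1/t_eff = 1/t_phys + 1/t_biol = 1/61.8 + 1/83.9 = 0.0281 per hour.
t_eff = 61.8 × 83.9 / (61.8 + 83.9) ≈ 35.587 hours.
n = log₂(48.5/6.79) ≈ 2.8365; t = 2.8365 × 35.587 ≈ 100.94 hours.

101 hours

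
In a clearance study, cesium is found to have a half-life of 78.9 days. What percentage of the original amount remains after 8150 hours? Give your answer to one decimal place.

8150 hours = 339.583 days.
n = 339.583/78.9 ≈ 4.304 half-lives.
Fraction remaining = (1/2)^4.304 ≈ 0.050626, i.e. 5.0626%.

5.1%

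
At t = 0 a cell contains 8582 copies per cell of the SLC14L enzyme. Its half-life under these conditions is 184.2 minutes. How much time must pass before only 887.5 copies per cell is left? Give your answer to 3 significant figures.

603 minutes

Fraction remaining = 887.5/8582 ≈ 0.10341.
n = log₂(8582/887.5) = ln(9.6699)/ln 2 ≈ 3.2735 half-lives.
t = n × t½ = 3.2735 × 184.2 ≈ 602.98 minutes.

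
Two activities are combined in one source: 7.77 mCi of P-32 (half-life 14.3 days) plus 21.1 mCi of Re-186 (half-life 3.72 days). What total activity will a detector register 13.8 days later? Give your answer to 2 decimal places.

5.59 mCi

P-32: 7.77 × (1/2)^(13.8/14.3) = 7.77 × (1/2)^0.96503 ≈ 3.9803 mCi.
Re-186: 21.1 × (1/2)^(13.8/3.72) = 21.1 × (1/2)^3.7097 ≈ 1.6127 mCi.
Total = 3.9803 + 1.6127 ≈ 5.593 mCi.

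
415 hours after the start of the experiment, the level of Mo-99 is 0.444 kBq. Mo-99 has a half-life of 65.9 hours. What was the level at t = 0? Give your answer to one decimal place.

Number of half-lives elapsed: n = 415/65.9 ≈ 6.2974.
A₀ = A × 2^n = 0.444 × 2^6.2974 = 0.444 × 78.652 ≈ 34.922 kBq.

34.9 kBq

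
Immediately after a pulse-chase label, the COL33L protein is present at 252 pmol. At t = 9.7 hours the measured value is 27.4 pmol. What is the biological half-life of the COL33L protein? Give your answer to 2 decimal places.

3.03 hours

A/A₀ = 27.4/252 ≈ 0.10873.
n = log₂(9.1971) ≈ 3.2012 half-lives elapsed in 9.7 hours.
t½ = 9.7/3.2012 ≈ 3.0301 hours.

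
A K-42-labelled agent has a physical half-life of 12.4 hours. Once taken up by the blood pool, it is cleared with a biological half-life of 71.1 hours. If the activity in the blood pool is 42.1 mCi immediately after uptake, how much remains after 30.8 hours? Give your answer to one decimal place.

5.6 mCi

1/t_eff = 1/t_phys + 1/t_biol = 1/12.4 + 1/71.1 = 0.09471 per hour.
t_eff = 12.4 × 71.1 / (12.4 + 71.1) ≈ 10.559 hours.
Remaining = 42.1 × (1/2)^(30.8/10.559) = 42.1 × (1/2)^2.9171 ≈ 5.5739 mCi.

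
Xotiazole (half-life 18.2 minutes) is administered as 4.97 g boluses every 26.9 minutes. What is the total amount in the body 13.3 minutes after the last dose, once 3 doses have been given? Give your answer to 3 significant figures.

The 3 doses were given 67.1, 40.2, 13.3 minutes ago.
Total = 4.97·(1/2)^(67.1/18.2) + 4.97·(1/2)^(40.2/18.2) + 4.97·(1/2)^(13.3/18.2)
      = 0.38594 + 1.0751 + 2.9948 ≈ 4.4559 g.

4.46 g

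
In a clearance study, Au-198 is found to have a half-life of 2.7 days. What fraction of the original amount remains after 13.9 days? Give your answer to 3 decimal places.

n = 13.9/2.7 ≈ 5.1481 half-lives.
Fraction remaining = (1/2)^5.1481 ≈ 0.0282.

0.028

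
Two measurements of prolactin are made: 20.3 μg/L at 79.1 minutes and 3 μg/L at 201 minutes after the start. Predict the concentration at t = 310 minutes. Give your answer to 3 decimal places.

0.543 μg/L

Over Δt = 201 − 79.1 = 121.9 minutes, the level fell by a factor of 20.3/3 ≈ 6.7667.
n = log₂(6.7667) ≈ 2.7584 half-lives, so t½ = 121.9/2.7584 ≈ 44.192 minutes.
From t = 201 to t = 310: 3 × (1/2)^((310−201)/44.192) ≈ 0.54278 μg/L.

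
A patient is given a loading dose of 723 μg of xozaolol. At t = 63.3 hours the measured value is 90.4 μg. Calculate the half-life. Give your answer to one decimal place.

A/A₀ = 90.4/723 ≈ 0.12503.
n = log₂(7.9978) ≈ 2.9996 half-lives elapsed in 63.3 hours.
t½ = 63.3/2.9996 ≈ 21.103 hours.

21.1 hours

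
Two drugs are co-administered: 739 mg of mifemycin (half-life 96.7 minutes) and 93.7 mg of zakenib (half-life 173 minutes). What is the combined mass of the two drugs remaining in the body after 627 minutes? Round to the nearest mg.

mifemycin: 739 × (1/2)^(627/96.7) = 739 × (1/2)^6.484 ≈ 8.2561 mg.
zakenib: 93.7 × (1/2)^(627/173) = 93.7 × (1/2)^3.6243 ≈ 7.5984 mg.
Total = 8.2561 + 7.5984 ≈ 15.855 mg.

16 mg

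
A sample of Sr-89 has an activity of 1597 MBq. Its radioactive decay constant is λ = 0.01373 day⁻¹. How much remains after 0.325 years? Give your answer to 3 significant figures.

313 MBq

t½ = ln 2 / λ = 0.69315 / 0.01373 ≈ 50.484 days.
Convert the elapsed time: 0.325 years = 118.625 days.
Number of half-lives: n = 118.625/50.484 ≈ 2.3497.
Remaining = 1597 × (1/2)^2.3497 = 1597 × 0.19618 ≈ 313.3 MBq.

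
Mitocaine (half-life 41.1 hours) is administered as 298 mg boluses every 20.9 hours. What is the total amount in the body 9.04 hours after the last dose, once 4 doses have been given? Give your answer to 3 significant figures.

The 4 doses were given 71.74, 50.84, 29.94, 9.04 hours ago.
Total = 298·(1/2)^(71.74/41.1) + 298·(1/2)^(50.84/41.1) + 298·(1/2)^(29.94/41.1) + 298·(1/2)^(9.04/41.1)
      = 88.873 + 126.43 + 179.86 + 255.86 ≈ 651.02 mg.

651 mg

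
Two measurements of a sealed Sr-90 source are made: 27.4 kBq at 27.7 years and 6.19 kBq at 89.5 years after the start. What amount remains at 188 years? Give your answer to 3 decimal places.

0.578 kBq

Over Δt = 89.5 − 27.7 = 61.8 years, the level fell by a factor of 27.4/6.19 ≈ 4.4265.
n = log₂(4.4265) ≈ 2.1462 half-lives, so t½ = 61.8/2.1462 ≈ 28.796 years.
From t = 89.5 to t = 188: 6.19 × (1/2)^((188−89.5)/28.796) ≈ 0.57805 kBq.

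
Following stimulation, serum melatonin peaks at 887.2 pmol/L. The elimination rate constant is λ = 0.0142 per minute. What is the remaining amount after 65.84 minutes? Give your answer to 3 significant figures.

t½ = ln 2 / λ = 0.69315 / 0.0142 ≈ 48.813 minutes.
Number of half-lives: n = 65.84/48.813 ≈ 1.3488.
Remaining = 887.2 × (1/2)^1.3488 = 887.2 × 0.39261 ≈ 348.33 pmol/L.

348 pmol/L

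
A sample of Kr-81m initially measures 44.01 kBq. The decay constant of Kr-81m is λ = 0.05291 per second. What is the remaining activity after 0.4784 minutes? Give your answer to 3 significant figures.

9.64 kBq

t½ = ln 2 / λ = 0.69315 / 0.05291 ≈ 13.1 seconds.
Convert the elapsed time: 0.4784 minutes = 28.704 seconds.
Number of half-lives: n = 28.704/13.1 ≈ 2.1911.
Remaining = 44.01 × (1/2)^2.1911 = 44.01 × 0.21899 ≈ 9.6378 kBq.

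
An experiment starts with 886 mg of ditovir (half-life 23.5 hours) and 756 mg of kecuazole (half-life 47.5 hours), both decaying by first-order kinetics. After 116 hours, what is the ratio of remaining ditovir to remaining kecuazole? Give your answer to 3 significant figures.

ditovir: 886 × (1/2)^(116/23.5) = 886 × (1/2)^4.9362 ≈ 28.94 mg.
kecuazole: 756 × (1/2)^(116/47.5) = 756 × (1/2)^2.4421 ≈ 139.12 mg.
Ratio ≈ 28.94 / 139.12 ≈ 0.20803.

0.208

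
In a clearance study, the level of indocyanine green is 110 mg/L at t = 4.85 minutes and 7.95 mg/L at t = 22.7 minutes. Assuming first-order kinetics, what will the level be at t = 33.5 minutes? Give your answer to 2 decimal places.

1.62 mg/L

Over Δt = 22.7 − 4.85 = 17.85 minutes, the level fell by a factor of 110/7.95 ≈ 13.836.
n = log₂(13.836) ≈ 3.7904 half-lives, so t½ = 17.85/3.7904 ≈ 4.7093 minutes.
From t = 22.7 to t = 33.5: 7.95 × (1/2)^((33.5−22.7)/4.7093) ≈ 1.6218 mg/L.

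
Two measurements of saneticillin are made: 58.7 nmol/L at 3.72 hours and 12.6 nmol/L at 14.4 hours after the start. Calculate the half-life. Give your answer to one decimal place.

4.8 hours

Over Δt = 14.4 − 3.72 = 10.68 hours, the level fell by a factor of 58.7/12.6 ≈ 4.6587.
n = log₂(4.6587) ≈ 2.2199 half-lives, so t½ = 10.68/2.2199 ≈ 4.8109 hours.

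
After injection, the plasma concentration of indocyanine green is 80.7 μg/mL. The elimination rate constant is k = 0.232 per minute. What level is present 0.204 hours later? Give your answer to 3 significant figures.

4.72 μg/mL

t½ = ln 2 / k = 0.69315 / 0.232 ≈ 2.9877 minutes.
Convert the elapsed time: 0.204 hours = 12.24 minutes.
Number of half-lives: n = 12.24/2.9877 ≈ 4.0968.
Remaining = 80.7 × (1/2)^4.0968 = 80.7 × 0.058444 ≈ 4.7165 μg/mL.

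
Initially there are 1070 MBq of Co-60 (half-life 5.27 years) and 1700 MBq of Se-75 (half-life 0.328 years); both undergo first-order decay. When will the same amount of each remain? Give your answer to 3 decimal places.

0.234 years

Set 1070·(1/2)^(t/5.27) = 1700·(1/2)^(t/0.328).
Taking log₂: log₂(1070/1700) = t·(1/5.27 − 1/0.328).
log₂(0.62941) = -0.66792; 1/5.27 − 1/0.328 = -2.859.
t = -0.66792 / -2.859 ≈ 0.23362 years.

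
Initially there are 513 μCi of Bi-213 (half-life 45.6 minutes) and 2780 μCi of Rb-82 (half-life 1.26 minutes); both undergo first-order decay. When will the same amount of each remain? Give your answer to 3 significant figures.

Set 513·(1/2)^(t/45.6) = 2780·(1/2)^(t/1.26).
Taking log₂: log₂(513/2780) = t·(1/45.6 − 1/1.26).
log₂(0.18453) = -2.4381; 1/45.6 − 1/1.26 = -0.77172.
t = -2.4381 / -0.77172 ≈ 3.1592 minutes.

3.16 minutes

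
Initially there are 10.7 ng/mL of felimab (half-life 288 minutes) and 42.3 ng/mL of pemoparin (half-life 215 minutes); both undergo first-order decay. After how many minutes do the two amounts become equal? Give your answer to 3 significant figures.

1680 minutes

Set 10.7·(1/2)^(t/288) = 42.3·(1/2)^(t/215).
Taking log₂: log₂(10.7/42.3) = t·(1/288 − 1/215).
log₂(0.25296) = -1.983; 1/288 − 1/215 = -0.0011789.
t = -1.983 / -0.0011789 ≈ 1682.1 minutes.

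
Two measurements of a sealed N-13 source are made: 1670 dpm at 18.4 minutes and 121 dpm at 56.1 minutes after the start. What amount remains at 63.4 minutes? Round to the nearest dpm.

73 dpm

Over Δt = 56.1 − 18.4 = 37.7 minutes, the level fell by a factor of 1670/121 ≈ 13.802.
n = log₂(13.802) ≈ 3.7868 half-lives, so t½ = 37.7/3.7868 ≈ 9.9557 minutes.
From t = 56.1 to t = 63.4: 121 × (1/2)^((63.4−56.1)/9.9557) ≈ 72.787 dpm.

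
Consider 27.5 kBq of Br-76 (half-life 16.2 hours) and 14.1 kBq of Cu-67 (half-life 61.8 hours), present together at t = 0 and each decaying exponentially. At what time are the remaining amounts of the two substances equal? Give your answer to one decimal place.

Set 27.5·(1/2)^(t/16.2) = 14.1·(1/2)^(t/61.8).
Taking log₂: log₂(27.5/14.1) = t·(1/16.2 − 1/61.8).
log₂(1.9504) = 0.96374; 1/16.2 − 1/61.8 = 0.045547.
t = 0.96374 / 0.045547 ≈ 21.159 hours.

21.2 hours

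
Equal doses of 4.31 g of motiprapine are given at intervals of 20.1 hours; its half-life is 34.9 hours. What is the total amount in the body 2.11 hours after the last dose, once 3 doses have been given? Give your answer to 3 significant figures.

The 3 doses were given 42.31, 22.21, 2.11 hours ago.
Total = 4.31·(1/2)^(42.31/34.9) + 4.31·(1/2)^(22.21/34.9) + 4.31·(1/2)^(2.11/34.9)
      = 1.8601 + 2.7727 + 4.1331 ≈ 8.7659 g.

8.77 g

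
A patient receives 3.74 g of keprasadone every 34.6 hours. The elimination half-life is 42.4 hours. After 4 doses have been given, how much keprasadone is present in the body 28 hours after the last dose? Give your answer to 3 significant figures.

4.91 g

The 4 doses were given 131.8, 97.2, 62.6, 28 hours ago.
Total = 3.74·(1/2)^(131.8/42.4) + 3.74·(1/2)^(97.2/42.4) + 3.74·(1/2)^(62.6/42.4) + 3.74·(1/2)^(28/42.4)
      = 0.43363 + 0.76344 + 1.3441 + 2.3663 ≈ 4.9075 g.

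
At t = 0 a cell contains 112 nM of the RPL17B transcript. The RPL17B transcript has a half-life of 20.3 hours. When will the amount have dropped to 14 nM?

14/112 = 1/8, so 3 half-lives have elapsed.
t = 3 × 20.3 = 60.9 hours.

60.9 hours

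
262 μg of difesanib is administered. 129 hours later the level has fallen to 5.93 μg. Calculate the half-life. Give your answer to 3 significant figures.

23.6 hours

A/A₀ = 5.93/262 ≈ 0.022634.
n = log₂(44.182) ≈ 5.4654 half-lives elapsed in 129 hours.
t½ = 129/5.4654 ≈ 23.603 hours.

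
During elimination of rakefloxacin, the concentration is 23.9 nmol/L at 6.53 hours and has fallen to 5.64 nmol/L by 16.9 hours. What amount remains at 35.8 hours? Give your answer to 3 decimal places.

0.406 nmol/L

Over Δt = 16.9 − 6.53 = 10.37 hours, the level fell by a factor of 23.9/5.64 ≈ 4.2376.
n = log₂(4.2376) ≈ 2.0832 half-lives, so t½ = 10.37/2.0832 ≈ 4.9778 hours.
From t = 16.9 to t = 35.8: 5.64 × (1/2)^((35.8−16.9)/4.9778) ≈ 0.4058 nmol/L.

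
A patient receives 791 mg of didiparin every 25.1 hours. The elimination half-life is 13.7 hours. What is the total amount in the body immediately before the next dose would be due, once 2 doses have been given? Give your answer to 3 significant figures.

285 mg

The 2 doses were given 50.2, 25.1 hours ago.
Total = 791·(1/2)^(50.2/13.7) + 791·(1/2)^(25.1/13.7)
      = 62.392 + 222.15 ≈ 284.55 mg.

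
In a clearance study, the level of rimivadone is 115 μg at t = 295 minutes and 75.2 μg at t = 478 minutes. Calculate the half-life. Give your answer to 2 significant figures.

Over Δt = 478 − 295 = 183 minutes, the level fell by a factor of 115/75.2 ≈ 1.5293.
n = log₂(1.5293) ≈ 0.61283 half-lives, so t½ = 183/0.61283 ≈ 298.61 minutes.

300 minutes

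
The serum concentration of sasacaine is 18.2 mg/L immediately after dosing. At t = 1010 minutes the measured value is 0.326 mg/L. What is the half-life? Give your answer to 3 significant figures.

174 minutes

A/A₀ = 0.326/18.2 ≈ 0.017912.
n = log₂(55.828) ≈ 5.8029 half-lives elapsed in 1010 minutes.
t½ = 1010/5.8029 ≈ 174.05 minutes.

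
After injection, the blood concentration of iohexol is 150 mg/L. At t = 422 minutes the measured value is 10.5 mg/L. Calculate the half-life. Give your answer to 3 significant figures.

110 minutes

A/A₀ = 10.5/150 ≈ 0.07.
n = log₂(14.286) ≈ 3.8365 half-lives elapsed in 422 minutes.
t½ = 422/3.8365 ≈ 110 minutes.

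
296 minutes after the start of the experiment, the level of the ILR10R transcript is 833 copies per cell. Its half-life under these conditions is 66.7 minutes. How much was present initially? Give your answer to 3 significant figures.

Number of half-lives elapsed: n = 296/66.7 ≈ 4.4378.
A₀ = A × 2^n = 833 × 2^4.4378 = 833 × 21.672 ≈ 18053 copies per cell.

18100 copies per cell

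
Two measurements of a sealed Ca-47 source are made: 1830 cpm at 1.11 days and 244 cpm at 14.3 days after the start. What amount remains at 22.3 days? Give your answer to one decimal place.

Over Δt = 14.3 − 1.11 = 13.19 days, the level fell by a factor of 1830/244 ≈ 7.5.
n = log₂(7.5) ≈ 2.9069 half-lives, so t½ = 13.19/2.9069 ≈ 4.5375 days.
From t = 14.3 to t = 22.3: 244 × (1/2)^((22.3−14.3)/4.5375) ≈ 71.887 cpm.

71.9 cpm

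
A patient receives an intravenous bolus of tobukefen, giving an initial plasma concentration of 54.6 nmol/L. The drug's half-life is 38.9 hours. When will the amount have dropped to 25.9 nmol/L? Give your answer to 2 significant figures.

42 hours

Fraction remaining = 25.9/54.6 ≈ 0.47436.
n = log₂(54.6/25.9) = ln(2.1081)/ln 2 ≈ 1.0759 half-lives.
t = n × t½ = 1.0759 × 38.9 ≈ 41.854 hours.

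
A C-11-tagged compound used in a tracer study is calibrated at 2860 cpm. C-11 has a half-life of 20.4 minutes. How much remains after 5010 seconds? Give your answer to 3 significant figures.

168 cpm

Convert the elapsed time: 5010 seconds = 83.5 minutes.
Number of half-lives: n = 83.5/20.4 ≈ 4.0931.
Remaining = 2860 × (1/2)^4.0931 = 2860 × 0.058593 ≈ 167.57 cpm.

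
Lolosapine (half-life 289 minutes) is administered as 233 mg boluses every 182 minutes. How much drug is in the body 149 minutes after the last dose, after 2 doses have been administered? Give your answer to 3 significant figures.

The 2 doses were given 331, 149 minutes ago.
Total = 233·(1/2)^(331/289) + 233·(1/2)^(149/289)
      = 105.34 + 162.99 ≈ 268.32 mg.

268 mg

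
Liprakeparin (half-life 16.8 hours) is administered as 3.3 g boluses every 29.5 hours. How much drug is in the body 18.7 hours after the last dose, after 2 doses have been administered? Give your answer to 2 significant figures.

The 2 doses were given 48.2, 18.7 hours ago.
Total = 3.3·(1/2)^(48.2/16.8) + 3.3·(1/2)^(18.7/16.8)
      = 0.45169 + 1.5256 ≈ 1.9773 g.

2.0 g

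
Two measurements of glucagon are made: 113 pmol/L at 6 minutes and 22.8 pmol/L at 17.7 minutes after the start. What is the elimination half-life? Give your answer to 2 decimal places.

5.07 minutes

Over Δt = 17.7 − 6 = 11.7 minutes, the level fell by a factor of 113/22.8 ≈ 4.9561.
n = log₂(4.9561) ≈ 2.3092 half-lives, so t½ = 11.7/2.3092 ≈ 5.0667 minutes.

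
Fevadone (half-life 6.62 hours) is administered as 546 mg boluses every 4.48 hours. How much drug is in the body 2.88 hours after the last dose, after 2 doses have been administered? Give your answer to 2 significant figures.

The 2 doses were given 7.36, 2.88 hours ago.
Total = 546·(1/2)^(7.36/6.62) + 546·(1/2)^(2.88/6.62)
      = 252.65 + 403.86 ≈ 656.51 mg.

660 mg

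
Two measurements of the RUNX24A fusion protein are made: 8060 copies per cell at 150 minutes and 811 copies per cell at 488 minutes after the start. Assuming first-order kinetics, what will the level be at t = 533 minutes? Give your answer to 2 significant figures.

600 copies per cell

Over Δt = 488 − 150 = 338 minutes, the level fell by a factor of 8060/811 ≈ 9.9383.
n = log₂(9.9383) ≈ 3.313 half-lives, so t½ = 338/3.313 ≈ 102.02 minutes.
From t = 488 to t = 533: 811 × (1/2)^((533−488)/102.02) ≈ 597.37 copies per cell.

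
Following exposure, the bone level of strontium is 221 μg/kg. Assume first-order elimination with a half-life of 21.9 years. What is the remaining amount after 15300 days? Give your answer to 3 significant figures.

Convert the elapsed time: 15300 days = 41.9178 years.
Number of half-lives: n = 41.9178/21.9 ≈ 1.9141.
Remaining = 221 × (1/2)^1.9141 = 221 × 0.26535 ≈ 58.641 μg/kg.

58.6 μg/kg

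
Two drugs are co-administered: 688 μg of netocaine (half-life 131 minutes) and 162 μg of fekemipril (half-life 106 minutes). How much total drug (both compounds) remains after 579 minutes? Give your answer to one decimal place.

35.8 μg

netocaine: 688 × (1/2)^(579/131) = 688 × (1/2)^4.4198 ≈ 32.143 μg.
fekemipril: 162 × (1/2)^(579/106) = 162 × (1/2)^5.4623 ≈ 3.6746 μg.
Total = 32.143 + 3.6746 ≈ 35.817 μg.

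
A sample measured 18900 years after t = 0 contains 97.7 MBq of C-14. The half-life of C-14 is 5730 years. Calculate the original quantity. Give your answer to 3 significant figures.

961 MBq

Number of half-lives elapsed: n = 18900/5730 ≈ 3.2984.
A₀ = A × 2^n = 97.7 × 2^3.2984 = 97.7 × 9.8384 ≈ 961.22 MBq.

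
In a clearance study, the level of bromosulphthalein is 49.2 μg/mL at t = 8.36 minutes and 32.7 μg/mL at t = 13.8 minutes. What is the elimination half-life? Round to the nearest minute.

Over Δt = 13.8 − 8.36 = 5.44 minutes, the level fell by a factor of 49.2/32.7 ≈ 1.5046.
n = log₂(1.5046) ≈ 0.58937 half-lives, so t½ = 5.44/0.58937 ≈ 9.2302 minutes.

9 minutes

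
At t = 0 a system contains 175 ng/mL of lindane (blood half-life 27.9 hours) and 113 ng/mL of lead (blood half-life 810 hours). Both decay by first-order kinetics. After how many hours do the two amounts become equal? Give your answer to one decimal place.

18.2 hours

Set 175·(1/2)^(t/27.9) = 113·(1/2)^(t/810).
Taking log₂: log₂(175/113) = t·(1/27.9 − 1/810).
log₂(1.5487) = 0.63103; 1/27.9 − 1/810 = 0.034608.
t = 0.63103 / 0.034608 ≈ 18.234 hours.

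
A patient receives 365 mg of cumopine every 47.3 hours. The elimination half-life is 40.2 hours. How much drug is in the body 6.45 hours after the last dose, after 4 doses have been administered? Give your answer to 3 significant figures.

563 mg

The 4 doses were given 148.35, 101.05, 53.75, 6.45 hours ago.
Total = 365·(1/2)^(148.35/40.2) + 365·(1/2)^(101.05/40.2) + 365·(1/2)^(53.75/40.2) + 365·(1/2)^(6.45/40.2)
      = 28.275 + 63.914 + 144.48 + 326.58 ≈ 563.25 mg.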